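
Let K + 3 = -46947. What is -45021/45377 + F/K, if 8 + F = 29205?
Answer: -3438608219/2130450150 ≈ -1.6140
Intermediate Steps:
F = 29197 (F = -8 + 29205 = 29197)
K = -46950 (K = -3 - 46947 = -46950)
-45021/45377 + F/K = -45021/45377 + 29197/(-46950) = -45021*1/45377 + 29197*(-1/46950) = -45021/45377 - 29197/46950 = -3438608219/2130450150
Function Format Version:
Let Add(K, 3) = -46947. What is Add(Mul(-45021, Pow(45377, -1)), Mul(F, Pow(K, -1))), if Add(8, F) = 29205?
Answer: Rational(-3438608219, 2130450150) ≈ -1.6140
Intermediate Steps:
F = 29197 (F = Add(-8, 29205) = 29197)
K = -46950 (K = Add(-3, -46947) = -46950)
Add(Mul(-45021, Pow(45377, -1)), Mul(F, Pow(K, -1))) = Add(Mul(-45021, Pow(45377, -1)), Mul(29197, Pow(-46950, -1))) = Add(Mul(-45021, Rational(1, 45377)), Mul(29197, Rational(-1, 46950))) = Add(Rational(-45021, 45377), Rational(-29197, 46950)) = Rational(-3438608219, 2130450150)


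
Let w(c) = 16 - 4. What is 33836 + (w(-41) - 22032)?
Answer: 11816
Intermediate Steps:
w(c) = 12
33836 + (w(-41) - 22032) = 33836 + (12 - 22032) = 33836 - 22020 = 11816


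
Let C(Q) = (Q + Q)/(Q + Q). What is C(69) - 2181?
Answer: -2180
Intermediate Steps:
C(Q) = 1 (C(Q) = (2*Q)/((2*Q)) = (2*Q)*(1/(2*Q)) = 1)
C(69) - 2181 = 1 - 2181 = -2180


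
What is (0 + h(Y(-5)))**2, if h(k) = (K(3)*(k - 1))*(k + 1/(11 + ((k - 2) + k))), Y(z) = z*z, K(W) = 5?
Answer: 31371494400/3481 ≈ 9.0122e+6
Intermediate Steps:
Y(z) = z**2
h(k) = (-5 + 5*k)*(k + 1/(9 + 2*k)) (h(k) = (5*(k - 1))*(k + 1/(11 + ((k - 2) + k))) = (5*(-1 + k))*(k + 1/(11 + ((-2 + k) + k))) = (-5 + 5*k)*(k + 1/(11 + (-2 + 2*k))) = (-5 + 5*k)*(k + 1/(9 + 2*k)))
(0 + h(Y(-5)))**2 = (0 + 5*(-1 - 8*(-5)**2 + 2*((-5)**2)**3 + 7*((-5)**2)**2)/(9 + 2*(-5)**2))**2 = (0 + 5*(-1 - 8*25 + 2*25**3 + 7*25**2)/(9 + 2*25))**2 = (0 + 5*(-1 - 200 + 2*15625 + 7*625)/(9 + 50))**2 = (0 + 5*(-1 - 200 + 31250 + 4375)/59)**2 = (0 + 5*(1/59)*35424)**2 = (0 + 177120/59)**2 = (177120/59)**2 = 31371494400/3481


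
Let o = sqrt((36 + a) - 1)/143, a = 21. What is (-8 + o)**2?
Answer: 1308792/20449 - 32*sqrt(14)/143 ≈ 63.165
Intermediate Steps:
o = 2*sqrt(14)/143 (o = sqrt((36 + 21) - 1)/143 = sqrt(57 - 1)*(1/143) = sqrt(56)*(1/143) = (2*sqrt(14))*(1/143) = 2*sqrt(14)/143 ≈ 0.052331)
(-8 + o)**2 = (-8 + 2*sqrt(14)/143)**2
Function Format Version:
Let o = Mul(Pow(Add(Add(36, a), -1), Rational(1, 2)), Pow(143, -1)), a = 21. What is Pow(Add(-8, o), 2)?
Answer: Add(Rational(1308792, 20449), Mul(Rational(-32, 143), Pow(14, Rational(1, 2)))) ≈ 63.165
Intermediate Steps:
o = Mul(Rational(2, 143), Pow(14, Rational(1, 2))) (o = Mul(Pow(Add(Add(36, 21), -1), Rational(1, 2)), Pow(143, -1)) = Mul(Pow(Add(57, -1), Rational(1, 2)), Rational(1, 143)) = Mul(Pow(56, Rational(1, 2)), Rational(1, 143)) = Mul(Mul(2, Pow(14, Rational(1, 2))), Rational(1, 143)) = Mul(Rational(2, 143), Pow(14, Rational(1, 2))) ≈ 0.052331)
Pow(Add(-8, o), 2) = Pow(Add(-8, Mul(Rational(2, 143), Pow(14, Rational(1, 2)))), 2)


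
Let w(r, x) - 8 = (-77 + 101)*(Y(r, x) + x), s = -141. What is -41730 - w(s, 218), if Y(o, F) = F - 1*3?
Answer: -52130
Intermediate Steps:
Y(o, F) = -3 + F (Y(o, F) = F - 3 = -3 + F)
w(r, x) = -64 + 48*x (w(r, x) = 8 + (-77 + 101)*((-3 + x) + x) = 8 + 24*(-3 + 2*x) = 8 + (-72 + 48*x) = -64 + 48*x)
-41730 - w(s, 218) = -41730 - (-64 + 48*218) = -41730 - (-64 + 10464) = -41730 - 1*10400 = -41730 - 10400 = -52130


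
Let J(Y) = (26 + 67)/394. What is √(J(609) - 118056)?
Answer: 3*I*√2036278286/394 ≈ 343.59*I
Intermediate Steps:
J(Y) = 93/394 (J(Y) = 93*(1/394) = 93/394)
√(J(609) - 118056) = √(93/394 - 118056) = √(-46513971/394) = 3*I*√2036278286/394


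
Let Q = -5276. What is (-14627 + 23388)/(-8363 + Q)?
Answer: -8761/13639 ≈ -0.64235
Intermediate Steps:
(-14627 + 23388)/(-8363 + Q) = (-14627 + 23388)/(-8363 - 5276) = 8761/(-13639) = 8761*(-1/13639) = -8761/13639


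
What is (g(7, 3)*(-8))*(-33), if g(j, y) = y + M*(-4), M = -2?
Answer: 2904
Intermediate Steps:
g(j, y) = 8 + y (g(j, y) = y - 2*(-4) = y + 8 = 8 + y)
(g(7, 3)*(-8))*(-33) = ((8 + 3)*(-8))*(-33) = (11*(-8))*(-33) = -88*(-33) = 2904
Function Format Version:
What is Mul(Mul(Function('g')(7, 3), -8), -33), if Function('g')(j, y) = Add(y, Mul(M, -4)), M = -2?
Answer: 2904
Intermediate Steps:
Function('g')(j, y) = Add(8, y) (Function('g')(j, y) = Add(y, Mul(-2, -4)) = Add(y, 8) = Add(8, y))
Mul(Mul(Function('g')(7, 3), -8), -33) = Mul(Mul(Add(8, 3), -8), -33) = Mul(Mul(11, -8), -33) = Mul(-88, -33) = 2904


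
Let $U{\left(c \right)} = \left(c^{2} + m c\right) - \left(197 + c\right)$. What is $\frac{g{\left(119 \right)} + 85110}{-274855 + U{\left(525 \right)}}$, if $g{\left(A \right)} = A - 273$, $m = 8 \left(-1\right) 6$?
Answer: $- \frac{21239}{6288} \approx -3.3777$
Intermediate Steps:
$m = -48$ ($m = \left(-8\right) 6 = -48$)
$g{\left(A \right)} = -273 + A$
$U{\left(c \right)} = -197 + c^{2} - 49 c$ ($U{\left(c \right)} = \left(c^{2} - 48 c\right) - \left(197 + c\right) = -197 + c^{2} - 49 c$)
$\frac{g{\left(119 \right)} + 85110}{-274855 + U{\left(525 \right)}} = \frac{\left(-273 + 119\right) + 85110}{-274855 - \left(25922 - 275625\right)} = \frac{-154 + 85110}{-274855 - -249703} = \frac{84956}{-274855 + 249703} = \frac{84956}{-25152} = 84956 \left(- \frac{1}{25152}\right) = - \frac{21239}{6288}$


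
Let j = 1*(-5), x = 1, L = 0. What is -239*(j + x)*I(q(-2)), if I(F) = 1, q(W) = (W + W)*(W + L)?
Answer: 956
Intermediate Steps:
q(W) = 2*W² (q(W) = (W + W)*(W + 0) = (2*W)*W = 2*W²)
j = -5
-239*(j + x)*I(q(-2)) = -239*(-5 + 1) = -(-956) = -239*(-4) = 956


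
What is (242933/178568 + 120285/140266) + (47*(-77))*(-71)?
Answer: 3217931030967285/12523509544 ≈ 2.5695e+5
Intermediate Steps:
(242933/178568 + 120285/140266) + (47*(-77))*(-71) = (242933*(1/178568) + 120285*(1/140266)) - 3619*(-71) = (242933/178568 + 120285/140266) + 256949 = 27777146029/12523509544 + 256949 = 3217931030967285/12523509544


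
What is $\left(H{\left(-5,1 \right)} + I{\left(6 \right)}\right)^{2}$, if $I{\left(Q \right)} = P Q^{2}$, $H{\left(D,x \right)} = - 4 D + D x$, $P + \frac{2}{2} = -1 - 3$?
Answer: $27225$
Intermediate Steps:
$P = -5$ ($P = -1 - 4 = -5$)
$I{\left(Q \right)} = - 5 Q^{2}$
$\left(H{\left(-5,1 \right)} + I{\left(6 \right)}\right)^{2} = \left(- 5 \left(-4 + 1\right) - 5 \cdot 6^{2}\right)^{2} = \left(\left(-5\right) \left(-3\right) - 180\right)^{2} = \left(15 - 180\right)^{2} = \left(-165\right)^{2} = 27225$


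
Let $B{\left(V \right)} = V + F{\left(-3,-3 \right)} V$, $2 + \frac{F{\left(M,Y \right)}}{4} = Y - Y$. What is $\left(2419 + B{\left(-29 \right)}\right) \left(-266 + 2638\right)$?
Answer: $6219384$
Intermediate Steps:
$F{\left(M,Y \right)} = -8$ ($F{\left(M,Y \right)} = -8 + 4 \left(Y - Y\right) = -8 + 4 \cdot 0 = -8 + 0 = -8$)
$B{\left(V \right)} = - 7 V$ ($B{\left(V \right)} = V - 8 V = - 7 V$)
$\left(2419 + B{\left(-29 \right)}\right) \left(-266 + 2638\right) = \left(2419 - -203\right) \left(-266 + 2638\right) = \left(2419 + 203\right) 2372 = 2622 \cdot 2372 = 6219384$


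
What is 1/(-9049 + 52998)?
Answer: 1/43949 ≈ 2.2754e-5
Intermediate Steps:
1/(-9049 + 52998) = 1/43949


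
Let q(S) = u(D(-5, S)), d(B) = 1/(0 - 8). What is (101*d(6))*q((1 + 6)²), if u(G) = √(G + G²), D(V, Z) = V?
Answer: -101*√5/4 ≈ -56.461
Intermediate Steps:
d(B) = -⅛ (d(B) = 1/(-8) = -⅛)
q(S) = 2*√5 (q(S) = √(-5*(1 - 5)) = √(-5*(-4)) = √20 = 2*√5)
(101*d(6))*q((1 + 6)²) = (101*(-⅛))*(2*√5) = -101*√5/4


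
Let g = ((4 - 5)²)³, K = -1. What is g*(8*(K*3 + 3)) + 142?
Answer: 142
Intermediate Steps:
g = 1 (g = ((-1)²)³ = 1³ = 1)
g*(8*(K*3 + 3)) + 142 = 1*(8*(-1*3 + 3)) + 142 = 1*(8*(-3 + 3)) + 142 = 1*(8*0) + 142 = 1*0 + 142 = 0 + 142 = 142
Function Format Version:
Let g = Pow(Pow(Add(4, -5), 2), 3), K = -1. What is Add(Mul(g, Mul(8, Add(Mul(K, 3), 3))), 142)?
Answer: 142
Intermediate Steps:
g = 1 (g = Pow(Pow(-1, 2), 3) = Pow(1, 3) = 1)
Add(Mul(g, Mul(8, Add(Mul(K, 3), 3))), 142) = Add(Mul(1, Mul(8, Add(Mul(-1, 3), 3))), 142) = Add(Mul(1, Mul(8, Add(-3, 3))), 142) = Add(Mul(1, Mul(8, 0)), 142) = Add(Mul(1, 0), 142) = Add(0, 142) = 142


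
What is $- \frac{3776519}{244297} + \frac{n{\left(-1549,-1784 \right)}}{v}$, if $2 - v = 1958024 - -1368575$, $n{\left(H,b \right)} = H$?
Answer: $- \frac{12562578359790}{812677667309} \approx -15.458$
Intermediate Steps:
$v = -3326597$ ($v = 2 - \left(1958024 - -1368575\right) = 2 - \left(1958024 + 1368575\right) = 2 - 3326599 = -3326597$)
$- \frac{3776519}{244297} + \frac{n{\left(-1549,-1784 \right)}}{v} = - \frac{3776519}{244297} - \frac{1549}{-3326597} = \left(-3776519\right) \frac{1}{244297} - - \frac{1549}{3326597} = - \frac{3776519}{244297} + \frac{1549}{3326597} = - \frac{12562578359790}{812677667309}$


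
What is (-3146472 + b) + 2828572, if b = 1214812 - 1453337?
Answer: -556425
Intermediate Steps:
b = -238525
(-3146472 + b) + 2828572 = (-3146472 - 238525) + 2828572 = -3384997 + 2828572 = -556425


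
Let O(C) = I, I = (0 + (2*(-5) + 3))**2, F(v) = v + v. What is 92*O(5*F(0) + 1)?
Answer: 4508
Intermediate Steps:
F(v) = 2*v
I = 49 (I = (0 + (-10 + 3))**2 = (0 - 7)**2 = (-7)**2 = 49)
O(C) = 49
92*O(5*F(0) + 1) = 92*49 = 4508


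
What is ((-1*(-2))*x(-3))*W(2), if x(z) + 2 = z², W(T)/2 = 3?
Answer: 84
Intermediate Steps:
W(T) = 6 (W(T) = 2*3 = 6)
x(z) = -2 + z²
((-1*(-2))*x(-3))*W(2) = ((-1*(-2))*(-2 + (-3)²))*6 = (2*(-2 + 9))*6 = (2*7)*6 = 14*6 = 84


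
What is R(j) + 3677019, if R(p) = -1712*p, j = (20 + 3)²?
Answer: 2771371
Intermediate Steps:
j = 529 (j = 23² = 529)
R(j) + 3677019 = -1712*529 + 3677019 = -905648 + 3677019 = 2771371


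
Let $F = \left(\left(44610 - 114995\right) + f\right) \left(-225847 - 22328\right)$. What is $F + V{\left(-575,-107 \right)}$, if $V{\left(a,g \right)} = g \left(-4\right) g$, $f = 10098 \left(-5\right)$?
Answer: $29998107329$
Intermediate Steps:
$f = -50490$
$F = 29998153125$ ($F = \left(\left(44610 - 114995\right) - 50490\right) \left(-225847 - 22328\right) = \left(\left(44610 - 114995\right) - 50490\right) \left(-248175\right) = \left(-70385 - 50490\right) \left(-248175\right) = \left(-120875\right) \left(-248175\right) = 29998153125$)
$V{\left(a,g \right)} = - 4 g^{2}$ ($V{\left(a,g \right)} = - 4 g g = - 4 g^{2}$)
$F + V{\left(-575,-107 \right)} = 29998153125 - 4 \left(-107\right)^{2} = 29998153125 - 45796 = 29998107329$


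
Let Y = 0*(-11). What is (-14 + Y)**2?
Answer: 196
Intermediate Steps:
Y = 0
(-14 + Y)**2 = (-14 + 0)**2 = (-14)**2 = 196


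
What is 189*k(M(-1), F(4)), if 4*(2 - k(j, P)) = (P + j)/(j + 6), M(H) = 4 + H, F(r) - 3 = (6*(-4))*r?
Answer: 1701/2 ≈ 850.50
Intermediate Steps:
F(r) = 3 - 24*r (F(r) = 3 + (6*(-4))*r = 3 - 24*r)
k(j, P) = 2 - (P + j)/(4*(6 + j)) (k(j, P) = 2 - (P + j)/(4*(j + 6)) = 2 - (P + j)/(4*(6 + j)))
189*k(M(-1), F(4)) = 189*((48 - (3 - 24*4) + 7*(4 - 1))/(4*(6 + (4 - 1)))) = 189*((48 - (3 - 96) + 7*3)/(4*(6 + 3))) = 189*((¼)*(48 - 1*(-93) + 21)/9) = 189*((¼)*(⅑)*(48 + 93 + 21)) = 189*((¼)*(⅑)*162) = 189*(9/2) = 1701/2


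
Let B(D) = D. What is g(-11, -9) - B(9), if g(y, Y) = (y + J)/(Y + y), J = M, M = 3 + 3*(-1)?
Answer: -169/20 ≈ -8.4500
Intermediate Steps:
M = 0 (M = 3 - 3 = 0)
J = 0
g(y, Y) = y/(Y + y) (g(y, Y) = (y + 0)/(Y + y) = y/(Y + y))
g(-11, -9) - B(9) = -11/(-9 - 11) - 1*9 = -11/(-20) - 9 = -11*(-1/20) - 9 = 11/20 - 9 = -169/20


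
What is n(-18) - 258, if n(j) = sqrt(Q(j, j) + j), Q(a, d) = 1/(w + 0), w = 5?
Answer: -258 + I*sqrt(445)/5 ≈ -258.0 + 4.219*I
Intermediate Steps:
Q(a, d) = 1/5 (Q(a, d) = 1/(5 + 0) = 1/5)
n(j) = sqrt(1/5 + j)
n(-18) - 258 = sqrt(5 + 25*(-18))/5 - 258 = sqrt(5 - 450)/5 - 258 = sqrt(-445)/5 - 258 = (I*sqrt(445))/5 - 258 = I*sqrt(445)/5 - 258 = -258 + I*sqrt(445)/5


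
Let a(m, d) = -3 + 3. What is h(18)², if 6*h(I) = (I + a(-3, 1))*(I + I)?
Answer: 11664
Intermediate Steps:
a(m, d) = 0
h(I) = I²/3 (h(I) = ((I + 0)*(I + I))/6 = (I*(2*I))/6 = (2*I²)/6 = I²/3)
h(18)² = ((⅓)*18²)² = ((⅓)*324)² = 108² = 11664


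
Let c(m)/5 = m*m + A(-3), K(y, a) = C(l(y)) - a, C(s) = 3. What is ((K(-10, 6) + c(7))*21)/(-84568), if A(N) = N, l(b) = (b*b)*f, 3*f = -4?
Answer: -4767/84568 ≈ -0.056369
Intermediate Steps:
f = -4/3 (f = (⅓)*(-4) = -4/3 ≈ -1.3333)
l(b) = -4*b²/3 (l(b) = (b*b)*(-4/3) = b²*(-4/3) = -4*b²/3)
K(y, a) = 3 - a
c(m) = -15 + 5*m² (c(m) = 5*(m*m - 3) = 5*(m² - 3) = 5*(-3 + m²) = -15 + 5*m²)
((K(-10, 6) + c(7))*21)/(-84568) = (((3 - 1*6) + (-15 + 5*7²))*21)/(-84568) = (((3 - 6) + (-15 + 5*49))*21)*(-1/84568) = ((-3 + (-15 + 245))*21)*(-1/84568) = ((-3 + 230)*21)*(-1/84568) = (227*21)*(-1/84568) = 4767*(-1/84568) = -4767/84568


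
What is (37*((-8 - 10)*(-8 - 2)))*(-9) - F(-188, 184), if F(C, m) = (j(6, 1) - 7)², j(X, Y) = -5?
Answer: -60084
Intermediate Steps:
F(C, m) = 144 (F(C, m) = (-5 - 7)² = (-12)² = 144)
(37*((-8 - 10)*(-8 - 2)))*(-9) - F(-188, 184) = (37*((-8 - 10)*(-8 - 2)))*(-9) - 1*144 = (37*(-18*(-10)))*(-9) - 144 = (37*180)*(-9) - 144 = 6660*(-9) - 144 = -59940 - 144 = -60084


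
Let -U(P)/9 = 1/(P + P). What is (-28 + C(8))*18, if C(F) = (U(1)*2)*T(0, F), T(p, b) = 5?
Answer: -1314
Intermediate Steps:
U(P) = -9/(2*P) (U(P) = -9/(P + P) = -9*1/(2*P) = -9/(2*P))
C(F) = -45 (C(F) = (-9/2/1*2)*5 = (-9/2*1*2)*5 = -9/2*2*5 = -9*5 = -45)
(-28 + C(8))*18 = (-28 - 45)*18 = -73*18 = -1314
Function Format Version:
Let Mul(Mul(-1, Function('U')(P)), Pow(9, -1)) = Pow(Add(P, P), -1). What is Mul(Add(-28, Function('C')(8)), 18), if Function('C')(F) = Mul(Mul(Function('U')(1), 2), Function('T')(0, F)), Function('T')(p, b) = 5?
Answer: -1314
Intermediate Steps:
Function('U')(P) = Mul(Rational(-9, 2), Pow(P, -1)) (Function('U')(P) = Mul(-9, Pow(Add(P, P), -1)) = Mul(-9, Pow(Mul(2, P), -1)) = Mul(-9, Mul(Rational(1, 2), Pow(P, -1))) = Mul(Rational(-9, 2), Pow(P, -1)))
Function('C')(F) = -45 (Function('C')(F) = Mul(Mul(Mul(Rational(-9, 2), Pow(1, -1)), 2), 5) = Mul(Mul(Mul(Rational(-9, 2), 1), 2), 5) = Mul(Mul(Rational(-9, 2), 2), 5) = Mul(-9, 5) = -45)
Mul(Add(-28, Function('C')(8)), 18) = Mul(Add(-28, -45), 18) = Mul(-73, 18) = -1314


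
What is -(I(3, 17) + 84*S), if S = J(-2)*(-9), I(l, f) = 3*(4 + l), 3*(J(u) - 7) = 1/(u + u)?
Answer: 5208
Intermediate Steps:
J(u) = 7 + 1/(6*u) (J(u) = 7 + 1/(3*(u + u)) = 7 + 1/(3*((2*u))) = 7 + (1/(2*u))/3 = 7 + 1/(6*u))
I(l, f) = 12 + 3*l
S = -249/4 (S = (7 + (⅙)/(-2))*(-9) = (7 + (⅙)*(-½))*(-9) = (7 - 1/12)*(-9) = (83/12)*(-9) = -249/4 ≈ -62.250)
-(I(3, 17) + 84*S) = -((12 + 3*3) + 84*(-249/4)) = -((12 + 9) - 5229) = -(21 - 5229) = -1*(-5208) = 5208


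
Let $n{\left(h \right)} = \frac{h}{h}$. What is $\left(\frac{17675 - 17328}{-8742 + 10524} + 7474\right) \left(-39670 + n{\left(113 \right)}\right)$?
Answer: $- \frac{176117335345}{594} \approx -2.9649 \cdot 10^{8}$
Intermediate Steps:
$n{\left(h \right)} = 1$
$\left(\frac{17675 - 17328}{-8742 + 10524} + 7474\right) \left(-39670 + n{\left(113 \right)}\right) = \left(\frac{17675 - 17328}{-8742 + 10524} + 7474\right) \left(-39670 + 1\right) = \left(\frac{347}{1782} + 7474\right) \left(-39669\right) = \frac{13319015}{1782} \left(-39669\right) = - \frac{176117335345}{594}$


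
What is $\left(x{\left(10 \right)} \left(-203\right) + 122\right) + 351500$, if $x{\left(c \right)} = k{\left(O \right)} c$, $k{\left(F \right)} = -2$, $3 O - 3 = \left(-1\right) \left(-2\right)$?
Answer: $355682$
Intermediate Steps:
$O = \frac{5}{3}$ ($O = 1 + \frac{\left(-1\right) \left(-2\right)}{3} = 1 + \frac{1}{3} \cdot 2 = 1 + \frac{2}{3} = \frac{5}{3} \approx 1.6667$)
$x{\left(c \right)} = - 2 c$
$\left(x{\left(10 \right)} \left(-203\right) + 122\right) + 351500 = \left(\left(-2\right) 10 \left(-203\right) + 122\right) + 351500 = \left(\left(-20\right) \left(-203\right) + 122\right) + 351500 = \left(4060 + 122\right) + 351500 = 4182 + 351500 = 355682$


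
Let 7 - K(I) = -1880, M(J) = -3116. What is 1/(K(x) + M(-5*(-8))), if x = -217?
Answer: -1/1229 ≈ -0.00081367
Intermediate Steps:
K(I) = 1887 (K(I) = 7 - 1*(-1880) = 7 + 1880 = 1887)
1/(K(x) + M(-5*(-8))) = 1/(1887 - 3116) = 1/(-1229) = -1/1229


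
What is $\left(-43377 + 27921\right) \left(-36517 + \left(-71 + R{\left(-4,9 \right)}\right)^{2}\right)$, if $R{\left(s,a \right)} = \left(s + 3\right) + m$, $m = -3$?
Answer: $477466752$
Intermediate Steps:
$R{\left(s,a \right)} = s$ ($R{\left(s,a \right)} = \left(s + 3\right) - 3 = \left(3 + s\right) - 3 = s$)
$\left(-43377 + 27921\right) \left(-36517 + \left(-71 + R{\left(-4,9 \right)}\right)^{2}\right) = \left(-43377 + 27921\right) \left(-36517 + \left(-71 - 4\right)^{2}\right) = - 15456 \left(-36517 + \left(-75\right)^{2}\right) = - 15456 \left(-36517 + 5625\right) = \left(-15456\right) \left(-30892\right) = 477466752$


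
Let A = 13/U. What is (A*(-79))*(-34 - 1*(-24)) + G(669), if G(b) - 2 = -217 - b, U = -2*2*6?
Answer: -15743/12 ≈ -1311.9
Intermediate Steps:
U = -24 (U = -4*6 = -24)
G(b) = -215 - b (G(b) = 2 + (-217 - b) = -215 - b)
A = -13/24 (A = 13/(-24) = 13*(-1/24) = -13/24 ≈ -0.54167)
(A*(-79))*(-34 - 1*(-24)) + G(669) = (-13/24*(-79))*(-34 - 1*(-24)) + (-215 - 1*669) = 1027*(-34 + 24)/24 + (-215 - 669) = (1027/24)*(-10) - 884 = -5135/12 - 884 = -15743/12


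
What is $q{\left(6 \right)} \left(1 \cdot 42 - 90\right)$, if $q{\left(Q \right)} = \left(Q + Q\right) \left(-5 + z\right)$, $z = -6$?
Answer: $6336$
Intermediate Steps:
$q{\left(Q \right)} = - 22 Q$ ($q{\left(Q \right)} = \left(Q + Q\right) \left(-5 - 6\right) = 2 Q \left(-11\right) = - 22 Q$)
$q{\left(6 \right)} \left(1 \cdot 42 - 90\right) = \left(-22\right) 6 \left(1 \cdot 42 - 90\right) = - 132 \left(42 - 90\right) = \left(-132\right) \left(-48\right) = 6336$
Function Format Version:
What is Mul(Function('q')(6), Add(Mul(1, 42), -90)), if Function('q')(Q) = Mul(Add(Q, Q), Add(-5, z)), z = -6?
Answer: 6336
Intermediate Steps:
Function('q')(Q) = Mul(-22, Q) (Function('q')(Q) = Mul(Add(Q, Q), Add(-5, -6)) = Mul(Mul(2, Q), -11) = Mul(-22, Q))
Mul(Function('q')(6), Add(Mul(1, 42), -90)) = Mul(Mul(-22, 6), Add(Mul(1, 42), -90)) = Mul(-132, Add(42, -90)) = Mul(-132, -48) = 6336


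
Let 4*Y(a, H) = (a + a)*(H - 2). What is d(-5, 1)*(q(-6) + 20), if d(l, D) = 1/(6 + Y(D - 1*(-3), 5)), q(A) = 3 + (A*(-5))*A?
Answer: -157/12 ≈ -13.083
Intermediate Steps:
q(A) = 3 - 5*A² (q(A) = 3 + (-5*A)*A = 3 - 5*A²)
Y(a, H) = a*(-2 + H)/2 (Y(a, H) = ((a + a)*(H - 2))/4 = ((2*a)*(-2 + H))/4 = (2*a*(-2 + H))/4 = a*(-2 + H)/2)
d(l, D) = 1/(21/2 + 3*D/2) (d(l, D) = 1/(6 + (D - 1*(-3))*(-2 + 5)/2) = 1/(6 + (½)*(D + 3)*3) = 1/(6 + (½)*(3 + D)*3) = 1/(6 + (9/2 + 3*D/2)) = 1/(21/2 + 3*D/2))
d(-5, 1)*(q(-6) + 20) = (2/(3*(7 + 1)))*((3 - 5*(-6)²) + 20) = ((⅔)/8)*((3 - 5*36) + 20) = ((⅔)*(⅛))*((3 - 180) + 20) = (-177 + 20)/12 = (1/12)*(-157) = -157/12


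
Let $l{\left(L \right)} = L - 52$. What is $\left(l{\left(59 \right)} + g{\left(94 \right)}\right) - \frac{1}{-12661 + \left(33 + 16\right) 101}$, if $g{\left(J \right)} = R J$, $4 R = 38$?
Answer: $\frac{6940801}{7712} \approx 900.0$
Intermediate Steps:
$R = \frac{19}{2}$ ($R = \frac{1}{4} \cdot 38 = \frac{19}{2} \approx 9.5$)
$g{\left(J \right)} = \frac{19 J}{2}$
$l{\left(L \right)} = -52 + L$
$\left(l{\left(59 \right)} + g{\left(94 \right)}\right) - \frac{1}{-12661 + \left(33 + 16\right) 101} = \left(\left(-52 + 59\right) + \frac{19}{2} \cdot 94\right) - \frac{1}{-12661 + \left(33 + 16\right) 101} = \left(7 + 893\right) - \frac{1}{-12661 + 49 \cdot 101} = 900 - \frac{1}{-12661 + 4949} = 900 - \frac{1}{-7712} = 900 - - \frac{1}{7712} = 900 + \frac{1}{7712} = \frac{6940801}{7712}$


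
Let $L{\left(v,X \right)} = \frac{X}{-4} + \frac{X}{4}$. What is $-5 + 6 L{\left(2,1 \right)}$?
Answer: $-5$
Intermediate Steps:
$L{\left(v,X \right)} = 0$ ($L{\left(v,X \right)} = X \left(- \frac{1}{4}\right) + X \frac{1}{4} = - \frac{X}{4} + \frac{X}{4} = 0$)
$-5 + 6 L{\left(2,1 \right)} = -5 + 6 \cdot 0 = -5 + 0 = -5$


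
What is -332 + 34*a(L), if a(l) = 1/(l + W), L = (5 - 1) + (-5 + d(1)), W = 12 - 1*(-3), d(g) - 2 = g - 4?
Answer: -4282/13 ≈ -329.38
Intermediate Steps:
d(g) = -2 + g (d(g) = 2 + (g - 4) = 2 + (-4 + g) = -2 + g)
W = 15 (W = 12 + 3 = 15)
L = -2 (L = (5 - 1) + (-5 + (-2 + 1)) = 4 + (-5 - 1) = 4 - 6 = -2)
a(l) = 1/(15 + l) (a(l) = 1/(l + 15) = 1/(15 + l))
-332 + 34*a(L) = -332 + 34/(15 - 2) = -332 + 34/13 = -4282/13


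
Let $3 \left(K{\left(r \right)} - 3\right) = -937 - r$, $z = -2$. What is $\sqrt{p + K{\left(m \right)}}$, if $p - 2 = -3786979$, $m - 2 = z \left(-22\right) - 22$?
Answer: $\frac{i \sqrt{34085649}}{3} \approx 1946.1 i$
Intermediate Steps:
$m = 24$ ($m = 2 - -22 = 2 + \left(44 - 22\right) = 2 + 22 = 24$)
$p = -3786977$ ($p = 2 - 3786979 = -3786977$)
$K{\left(r \right)} = - \frac{928}{3} - \frac{r}{3}$ ($K{\left(r \right)} = 3 + \frac{-937 - r}{3} = 3 - \left(\frac{937}{3} + \frac{r}{3}\right) = - \frac{928}{3} - \frac{r}{3}$)
$\sqrt{p + K{\left(m \right)}} = \sqrt{-3786977 - \frac{952}{3}} = \sqrt{- \frac{11361883}{3}} = \frac{i \sqrt{34085649}}{3}$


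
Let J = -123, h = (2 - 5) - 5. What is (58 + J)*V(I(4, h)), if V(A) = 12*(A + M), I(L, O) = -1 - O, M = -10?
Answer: 2340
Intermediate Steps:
h = -8 (h = -3 - 5 = -8)
V(A) = -120 + 12*A (V(A) = 12*(A - 10) = 12*(-10 + A) = -120 + 12*A)
(58 + J)*V(I(4, h)) = (58 - 123)*(-120 + 12*(-1 - 1*(-8))) = -65*(-120 + 12*(-1 + 8)) = -65*(-120 + 12*7) = -65*(-120 + 84) = -65*(-36) = 2340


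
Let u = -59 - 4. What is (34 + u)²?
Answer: 841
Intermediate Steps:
u = -63
(34 + u)² = (34 - 63)² = (-29)² = 841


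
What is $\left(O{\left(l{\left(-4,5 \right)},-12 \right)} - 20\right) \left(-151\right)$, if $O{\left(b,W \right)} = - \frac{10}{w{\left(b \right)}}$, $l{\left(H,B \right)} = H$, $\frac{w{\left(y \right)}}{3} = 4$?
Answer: $\frac{18875}{6} \approx 3145.8$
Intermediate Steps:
$w{\left(y \right)} = 12$ ($w{\left(y \right)} = 3 \cdot 4 = 12$)
$O{\left(b,W \right)} = - \frac{5}{6}$ ($O{\left(b,W \right)} = - \frac{10}{12} = \left(-10\right) \frac{1}{12} = - \frac{5}{6}$)
$\left(O{\left(l{\left(-4,5 \right)},-12 \right)} - 20\right) \left(-151\right) = \left(- \frac{5}{6} - 20\right) \left(-151\right) = \left(- \frac{125}{6}\right) \left(-151\right) = \frac{18875}{6}$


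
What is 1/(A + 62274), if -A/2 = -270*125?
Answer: 1/129774 ≈ 7.7057e-6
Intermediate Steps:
A = 67500 (A = -(-540)*125 = -2*(-33750) = 67500)
1/(A + 62274) = 1/(67500 + 62274) = 1/129774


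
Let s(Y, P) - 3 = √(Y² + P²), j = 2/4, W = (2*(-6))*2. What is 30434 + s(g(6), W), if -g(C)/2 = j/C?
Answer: 30437 + √20737/6 ≈ 30461.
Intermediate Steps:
W = -24 (W = -12*2 = -24)
j = ½ (j = (¼)*2 = ½ ≈ 0.50000)
g(C) = -1/C
s(Y, P) = 3 + √(P² + Y²) (s(Y, P) = 3 + √(Y² + P²) = 3 + √(P² + Y²))
30434 + s(g(6), W) = 30434 + (3 + √((-24)² + (-1/6)²)) = 30434 + (3 + √(576 + (-1*⅙)²)) = 30434 + (3 + √(576 + (-⅙)²)) = 30434 + (3 + √(576 + 1/36)) = 30434 + (3 + √(20737/36)) = 30434 + (3 + √20737/6) = 30437 + √20737/6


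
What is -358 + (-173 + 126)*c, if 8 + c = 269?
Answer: -12625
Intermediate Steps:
c = 261 (c = -8 + 269 = 261)
-358 + (-173 + 126)*c = -358 + (-173 + 126)*261 = -358 - 47*261 = -358 - 12267 = -12625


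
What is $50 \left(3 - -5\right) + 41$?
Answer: $441$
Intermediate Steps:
$50 \left(3 - -5\right) + 41 = 50 \left(3 + 5\right) + 41 = 50 \cdot 8 + 41 = 400 + 41 = 441$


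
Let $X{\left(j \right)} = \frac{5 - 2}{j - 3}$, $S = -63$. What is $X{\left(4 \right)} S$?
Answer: $-189$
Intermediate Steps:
$X{\left(j \right)} = \frac{3}{-3 + j}$
$X{\left(4 \right)} S = \frac{3}{-3 + 4} \left(-63\right) = \frac{3}{1} \left(-63\right) = 3 \cdot 1 \left(-63\right) = 3 \left(-63\right) = -189$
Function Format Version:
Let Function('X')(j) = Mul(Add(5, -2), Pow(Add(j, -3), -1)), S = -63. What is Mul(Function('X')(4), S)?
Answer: -189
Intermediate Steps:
Function('X')(j) = Mul(3, Pow(Add(-3, j), -1))
Mul(Function('X')(4), S) = Mul(Mul(3, Pow(Add(-3, 4), -1)), -63) = Mul(Mul(3, Pow(1, -1)), -63) = Mul(Mul(3, 1), -63) = Mul(3, -63) = -189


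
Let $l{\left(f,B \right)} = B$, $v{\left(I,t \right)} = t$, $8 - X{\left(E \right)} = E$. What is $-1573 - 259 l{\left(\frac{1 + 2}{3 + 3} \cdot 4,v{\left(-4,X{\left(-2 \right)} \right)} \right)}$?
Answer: $-4163$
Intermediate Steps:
$X{\left(E \right)} = 8 - E$
$-1573 - 259 l{\left(\frac{1 + 2}{3 + 3} \cdot 4,v{\left(-4,X{\left(-2 \right)} \right)} \right)} = -1573 - 259 \left(8 - -2\right) = -1573 - 259 \left(8 + 2\right) = -1573 - 2590 = -4163$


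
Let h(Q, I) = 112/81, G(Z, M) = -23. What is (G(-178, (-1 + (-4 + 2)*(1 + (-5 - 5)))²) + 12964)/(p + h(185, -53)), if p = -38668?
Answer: -1048221/3131996 ≈ -0.33468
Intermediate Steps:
h(Q, I) = 112/81 (h(Q, I) = 112*(1/81) = 112/81)
(G(-178, (-1 + (-4 + 2)*(1 + (-5 - 5)))²) + 12964)/(p + h(185, -53)) = (-23 + 12964)/(-38668 + 112/81) = 12941/(-3131996/81) = 12941*(-81/3131996) = -1048221/3131996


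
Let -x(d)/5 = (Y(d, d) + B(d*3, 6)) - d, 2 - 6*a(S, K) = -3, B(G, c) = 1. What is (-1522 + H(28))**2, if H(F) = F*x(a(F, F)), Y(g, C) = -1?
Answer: 17774656/9 ≈ 1.9750e+6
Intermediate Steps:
a(S, K) = 5/6 (a(S, K) = 1/3 - 1/6*(-3) = 1/3 + 1/2 = 5/6)
x(d) = 5*d (x(d) = -5*((-1 + 1) - d) = -5*(0 - d) = -(-5)*d = 5*d)
H(F) = 25*F/6 (H(F) = F*(5*(5/6)) = F*(25/6) = 25*F/6)
(-1522 + H(28))**2 = (-1522 + (25/6)*28)**2 = (-1522 + 350/3)**2 = (-4216/3)**2 = 17774656/9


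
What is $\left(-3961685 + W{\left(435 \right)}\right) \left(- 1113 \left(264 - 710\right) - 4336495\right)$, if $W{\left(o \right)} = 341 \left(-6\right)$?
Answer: $15221111521907$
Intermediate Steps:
$W{\left(o \right)} = -2046$
$\left(-3961685 + W{\left(435 \right)}\right) \left(- 1113 \left(264 - 710\right) - 4336495\right) = \left(-3961685 - 2046\right) \left(- 1113 \left(264 - 710\right) - 4336495\right) = - 3963731 \left(\left(-1113\right) \left(-446\right) - 4336495\right) = - 3963731 \left(496398 - 4336495\right) = \left(-3963731\right) \left(-3840097\right) = 15221111521907$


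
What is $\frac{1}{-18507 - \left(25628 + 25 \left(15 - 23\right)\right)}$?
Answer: $- \frac{1}{43935} \approx -2.2761 \cdot 10^{-5}$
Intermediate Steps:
$\frac{1}{-18507 - \left(25628 + 25 \left(15 - 23\right)\right)} = \frac{1}{-18507 - \left(25628 + 25 \left(-8\right)\right)} = \frac{1}{-18507 - 25428} = \frac{1}{-43935} = - \frac{1}{43935}$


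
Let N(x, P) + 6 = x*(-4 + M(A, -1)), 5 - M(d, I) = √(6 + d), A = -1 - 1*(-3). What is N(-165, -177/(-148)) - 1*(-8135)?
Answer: 7964 + 330*√2 ≈ 8430.7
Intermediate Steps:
A = 2 (A = -1 + 3 = 2)
M(d, I) = 5 - √(6 + d)
N(x, P) = -6 + x*(1 - 2*√2) (N(x, P) = -6 + x*(-4 + (5 - √(6 + 2))) = -6 + x*(-4 + (5 - √8)) = -6 + x*(-4 + (5 - 2*√2)) = -6 + x*(1 - 2*√2))
N(-165, -177/(-148)) - 1*(-8135) = (-6 - 165 - 2*(-165)*√2) - 1*(-8135) = (-6 - 165 + 330*√2) + 8135 = (-171 + 330*√2) + 8135 = 7964 + 330*√2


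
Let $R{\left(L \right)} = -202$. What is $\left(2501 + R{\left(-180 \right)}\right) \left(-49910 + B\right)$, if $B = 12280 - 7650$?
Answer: $-104098720$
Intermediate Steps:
$B = 4630$ ($B = 12280 - 7650 = 4630$)
$\left(2501 + R{\left(-180 \right)}\right) \left(-49910 + B\right) = \left(2501 - 202\right) \left(-49910 + 4630\right) = 2299 \left(-45280\right) = -104098720$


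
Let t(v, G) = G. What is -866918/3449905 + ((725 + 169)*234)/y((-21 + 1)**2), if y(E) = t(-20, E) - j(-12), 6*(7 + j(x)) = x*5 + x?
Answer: 721343087738/1445510195 ≈ 499.02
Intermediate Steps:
j(x) = -7 + x (j(x) = -7 + (x*5 + x)/6 = -7 + (5*x + x)/6 = -7 + (6*x)/6 = -7 + x)
y(E) = 19 + E (y(E) = E - (-7 - 12) = E - 1*(-19) = E + 19 = 19 + E)
-866918/3449905 + ((725 + 169)*234)/y((-21 + 1)**2) = -866918/3449905 + ((725 + 169)*234)/(19 + (-21 + 1)**2) = -866918*1/3449905 + (894*234)/(19 + (-20)**2) = -866918/3449905 + 209196/(19 + 400) = -866918/3449905 + 209196/419 = 721343087738/1445510195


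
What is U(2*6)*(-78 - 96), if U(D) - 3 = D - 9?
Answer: -1044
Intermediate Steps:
U(D) = -6 + D (U(D) = 3 + (D - 9) = 3 + (-9 + D) = -6 + D)
U(2*6)*(-78 - 96) = (-6 + 2*6)*(-78 - 96) = (-6 + 12)*(-174) = 6*(-174) = -1044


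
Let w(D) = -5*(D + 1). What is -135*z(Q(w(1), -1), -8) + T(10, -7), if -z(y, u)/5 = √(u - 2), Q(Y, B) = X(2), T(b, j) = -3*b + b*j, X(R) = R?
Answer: -100 + 675*I*√10 ≈ -100.0 + 2134.5*I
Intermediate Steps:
w(D) = -5 - 5*D (w(D) = -5*(1 + D) = -5 - 5*D)
Q(Y, B) = 2
z(y, u) = -5*√(-2 + u) (z(y, u) = -5*√(u - 2) = -5*√(-2 + u))
-135*z(Q(w(1), -1), -8) + T(10, -7) = -(-675)*√(-2 - 8) + 10*(-3 - 7) = -(-675)*√(-10) + 10*(-10) = -(-675)*I*√10 - 100 = 675*I*√10 - 100 = -100 + 675*I*√10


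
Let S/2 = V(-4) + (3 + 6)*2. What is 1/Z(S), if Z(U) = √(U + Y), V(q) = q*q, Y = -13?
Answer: √55/55 ≈ 0.13484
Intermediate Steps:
V(q) = q²
S = 68 (S = 2*((-4)² + (3 + 6)*2) = 2*(16 + 9*2) = 2*(16 + 18) = 2*34 = 68)
Z(U) = √(-13 + U) (Z(U) = √(U - 13) = √(-13 + U))
1/Z(S) = 1/(√(-13 + 68)) = 1/(√55) = √55/55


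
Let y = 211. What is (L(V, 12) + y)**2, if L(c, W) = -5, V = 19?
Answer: 42436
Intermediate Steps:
(L(V, 12) + y)**2 = (-5 + 211)**2 = 206**2 = 42436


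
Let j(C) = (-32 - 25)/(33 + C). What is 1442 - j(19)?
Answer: 75041/52 ≈ 1443.1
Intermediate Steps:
j(C) = -57/(33 + C)
1442 - j(19) = 1442 - (-57)/(33 + 19) = 1442 - (-57)/52 = 1442 - 1*(-57/52) = 1442 + 57/52 = 75041/52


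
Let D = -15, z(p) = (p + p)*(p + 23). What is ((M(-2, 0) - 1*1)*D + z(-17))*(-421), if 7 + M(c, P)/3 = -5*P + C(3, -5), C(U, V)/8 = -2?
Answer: -356166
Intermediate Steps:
z(p) = 2*p*(23 + p) (z(p) = (2*p)*(23 + p) = 2*p*(23 + p))
C(U, V) = -16 (C(U, V) = 8*(-2) = -16)
M(c, P) = -69 - 15*P (M(c, P) = -21 + 3*(-5*P - 16) = -21 + 3*(-16 - 5*P) = -21 + (-48 - 15*P) = -69 - 15*P)
((M(-2, 0) - 1*1)*D + z(-17))*(-421) = (((-69 - 15*0) - 1*1)*(-15) + 2*(-17)*(23 - 17))*(-421) = (((-69 + 0) - 1)*(-15) + 2*(-17)*6)*(-421) = ((-69 - 1)*(-15) - 204)*(-421) = (-70*(-15) - 204)*(-421) = (1050 - 204)*(-421) = 846*(-421) = -356166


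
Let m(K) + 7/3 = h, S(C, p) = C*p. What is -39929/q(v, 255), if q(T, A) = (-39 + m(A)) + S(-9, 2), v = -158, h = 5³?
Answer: -119787/197 ≈ -608.06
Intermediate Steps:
h = 125
m(K) = 368/3 (m(K) = -7/3 + 125 = 368/3)
q(T, A) = 197/3 (q(T, A) = (-39 + 368/3) - 9*2 = 251/3 - 18 = 197/3)
-39929/q(v, 255) = -39929/197/3 = -39929*3/197 = -119787/197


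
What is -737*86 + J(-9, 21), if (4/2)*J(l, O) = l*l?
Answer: -126683/2 ≈ -63342.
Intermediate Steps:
J(l, O) = l²/2 (J(l, O) = (l*l)/2 = l²/2)
-737*86 + J(-9, 21) = -737*86 + (½)*(-9)² = -63382 + (½)*81 = -63382 + 81/2 = -126683/2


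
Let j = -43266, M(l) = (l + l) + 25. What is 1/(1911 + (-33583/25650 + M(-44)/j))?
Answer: 92481075/176610385481 ≈ 0.00052364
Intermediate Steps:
M(l) = 25 + 2*l (M(l) = 2*l + 25 = 25 + 2*l)
1/(1911 + (-33583/25650 + M(-44)/j)) = 1/(1911 + (-33583/25650 + (25 + 2*(-44))/(-43266))) = 1/(1911 + (-33583*1/25650 + (25 - 88)*(-1/43266))) = 1/(1911 + (-33583/25650 - 63*(-1/43266))) = 1/(1911 + (-33583/25650 + 21/14422)) = 1/(1911 - 120948844/92481075) = 1/(176610385481/92481075) = 92481075/176610385481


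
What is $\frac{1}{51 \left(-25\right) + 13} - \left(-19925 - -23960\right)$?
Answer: $- \frac{5092171}{1262} \approx -4035.0$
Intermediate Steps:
$\frac{1}{51 \left(-25\right) + 13} - \left(-19925 - -23960\right) = \frac{1}{-1275 + 13} - \left(-19925 + 23960\right) = \frac{1}{-1262} - 4035 = - \frac{1}{1262} - 4035 = - \frac{5092171}{1262}$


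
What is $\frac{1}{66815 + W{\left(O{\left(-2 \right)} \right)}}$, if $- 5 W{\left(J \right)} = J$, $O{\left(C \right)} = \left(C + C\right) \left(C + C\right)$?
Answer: $\frac{5}{334059} \approx 1.4967 \cdot 10^{-5}$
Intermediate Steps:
$O{\left(C \right)} = 4 C^{2}$ ($O{\left(C \right)} = 2 C 2 C = 4 C^{2}$)
$W{\left(J \right)} = - \frac{J}{5}$
$\frac{1}{66815 + W{\left(O{\left(-2 \right)} \right)}} = \frac{1}{66815 - \frac{4 \left(-2\right)^{2}}{5}} = \frac{1}{66815 - \frac{4 \cdot 4}{5}} = \frac{1}{66815 - \frac{16}{5}} = \frac{1}{\frac{334059}{5}} = \frac{5}{334059}$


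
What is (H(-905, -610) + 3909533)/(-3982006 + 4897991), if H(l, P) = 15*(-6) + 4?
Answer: 3909447/915985 ≈ 4.2680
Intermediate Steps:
H(l, P) = -86 (H(l, P) = -90 + 4 = -86)
(H(-905, -610) + 3909533)/(-3982006 + 4897991) = (-86 + 3909533)/(-3982006 + 4897991) = 3909447/915985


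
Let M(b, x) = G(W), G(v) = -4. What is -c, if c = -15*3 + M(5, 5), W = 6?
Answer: 49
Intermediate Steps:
M(b, x) = -4
c = -49 (c = -15*3 - 4 = -45 - 4 = -49)
-c = -1*(-49) = 49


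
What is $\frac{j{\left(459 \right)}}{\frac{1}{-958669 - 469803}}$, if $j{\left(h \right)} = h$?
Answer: $-655668648$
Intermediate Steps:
$\frac{j{\left(459 \right)}}{\frac{1}{-958669 - 469803}} = \frac{459}{\frac{1}{-958669 - 469803}} = \frac{459}{\frac{1}{-1428472}} = \frac{459}{- \frac{1}{1428472}} = 459 \left(-1428472\right) = -655668648$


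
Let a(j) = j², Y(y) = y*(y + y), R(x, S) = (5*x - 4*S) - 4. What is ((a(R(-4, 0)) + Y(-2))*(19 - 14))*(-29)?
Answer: -84680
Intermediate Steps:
R(x, S) = -4 - 4*S + 5*x (R(x, S) = (-4*S + 5*x) - 4 = -4 - 4*S + 5*x)
Y(y) = 2*y² (Y(y) = y*(2*y) = 2*y²)
((a(R(-4, 0)) + Y(-2))*(19 - 14))*(-29) = (((-4 - 4*0 + 5*(-4))² + 2*(-2)²)*(19 - 14))*(-29) = (((-4 + 0 - 20)² + 2*4)*5)*(-29) = (((-24)² + 8)*5)*(-29) = ((576 + 8)*5)*(-29) = (584*5)*(-29) = 2920*(-29) = -84680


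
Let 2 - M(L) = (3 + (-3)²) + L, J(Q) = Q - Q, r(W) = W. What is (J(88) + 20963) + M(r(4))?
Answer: 20949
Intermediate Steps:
J(Q) = 0
M(L) = -10 - L (M(L) = 2 - ((3 + (-3)²) + L) = 2 - ((3 + 9) + L) = 2 - (12 + L) = 2 + (-12 - L) = -10 - L)
(J(88) + 20963) + M(r(4)) = (0 + 20963) + (-10 - 1*4) = 20963 + (-10 - 4) = 20963 - 14 = 20949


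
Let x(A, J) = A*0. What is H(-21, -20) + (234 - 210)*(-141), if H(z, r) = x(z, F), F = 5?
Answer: -3384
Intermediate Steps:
x(A, J) = 0
H(z, r) = 0
H(-21, -20) + (234 - 210)*(-141) = 0 + (234 - 210)*(-141) = 0 + 24*(-141) = 0 - 3384 = -3384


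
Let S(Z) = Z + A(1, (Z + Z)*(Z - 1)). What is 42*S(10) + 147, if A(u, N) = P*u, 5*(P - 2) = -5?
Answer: 609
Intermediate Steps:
P = 1 (P = 2 + (1/5)*(-5) = 2 - 1 = 1)
A(u, N) = u (A(u, N) = 1*u = u)
S(Z) = 1 + Z (S(Z) = Z + 1 = 1 + Z)
42*S(10) + 147 = 42*(1 + 10) + 147 = 42*11 + 147 = 462 + 147 = 609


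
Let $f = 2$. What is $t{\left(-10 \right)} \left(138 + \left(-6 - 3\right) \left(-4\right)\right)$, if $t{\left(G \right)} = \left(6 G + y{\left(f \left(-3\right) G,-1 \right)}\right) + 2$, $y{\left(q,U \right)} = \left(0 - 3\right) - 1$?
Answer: $-10788$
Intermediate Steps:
$y{\left(q,U \right)} = -4$ ($y{\left(q,U \right)} = \left(0 - 3\right) - 1 = -3 - 1 = -4$)
$t{\left(G \right)} = -2 + 6 G$ ($t{\left(G \right)} = \left(6 G - 4\right) + 2 = \left(-4 + 6 G\right) + 2 = -2 + 6 G$)
$t{\left(-10 \right)} \left(138 + \left(-6 - 3\right) \left(-4\right)\right) = \left(-2 + 6 \left(-10\right)\right) \left(138 + \left(-6 - 3\right) \left(-4\right)\right) = \left(-2 - 60\right) \left(138 - -36\right) = - 62 \left(138 + 36\right) = \left(-62\right) 174 = -10788$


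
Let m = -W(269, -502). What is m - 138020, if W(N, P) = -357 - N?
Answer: -137394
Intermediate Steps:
m = 626 (m = -(-357 - 1*269) = -(-357 - 269) = -1*(-626) = 626)
m - 138020 = 626 - 138020 = -137394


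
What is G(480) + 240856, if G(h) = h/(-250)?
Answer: 6021352/25 ≈ 2.4085e+5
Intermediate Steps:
G(h) = -h/250 (G(h) = h*(-1/250) = -h/250)
G(480) + 240856 = -1/250*480 + 240856 = -48/25 + 240856 = 6021352/25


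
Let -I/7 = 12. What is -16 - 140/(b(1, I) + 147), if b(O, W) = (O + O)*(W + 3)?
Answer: -20/3 ≈ -6.6667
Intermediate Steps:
I = -84 (I = -7*12 = -84)
b(O, W) = 2*O*(3 + W) (b(O, W) = (2*O)*(3 + W) = 2*O*(3 + W))
-16 - 140/(b(1, I) + 147) = -16 - 140/(2*1*(3 - 84) + 147) = -16 - 140/(2*1*(-81) + 147) = -16 - 140/(-162 + 147) = -16 - 140/(-15) = -16 - 1/15*(-140) = -16 + 28/3 = -20/3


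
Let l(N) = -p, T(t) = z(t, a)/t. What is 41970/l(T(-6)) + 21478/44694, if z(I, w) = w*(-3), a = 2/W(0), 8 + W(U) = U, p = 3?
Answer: -312623791/22347 ≈ -13990.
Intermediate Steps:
W(U) = -8 + U
a = -¼ (a = 2/(-8 + 0) = 2/(-8) = 2*(-⅛) = -¼ ≈ -0.25000)
z(I, w) = -3*w
T(t) = 3/(4*t) (T(t) = (-3*(-¼))/t = 3/(4*t))
l(N) = -3 (l(N) = -1*3 = -3)
41970/l(T(-6)) + 21478/44694 = 41970/(-3) + 21478/44694 = 41970*(-⅓) + 21478*(1/44694) = -13990 + 10739/22347 = -312623791/22347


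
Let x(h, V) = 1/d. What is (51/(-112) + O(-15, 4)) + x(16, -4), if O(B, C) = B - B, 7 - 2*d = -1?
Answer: -23/112 ≈ -0.20536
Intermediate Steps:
d = 4 (d = 7/2 - ½*(-1) = 7/2 + ½ = 4)
O(B, C) = 0
x(h, V) = ¼ (x(h, V) = 1/4 = ¼)
(51/(-112) + O(-15, 4)) + x(16, -4) = (51/(-112) + 0) + ¼ = (51*(-1/112) + 0) + ¼ = (-51/112 + 0) + ¼ = -51/112 + ¼ = -23/112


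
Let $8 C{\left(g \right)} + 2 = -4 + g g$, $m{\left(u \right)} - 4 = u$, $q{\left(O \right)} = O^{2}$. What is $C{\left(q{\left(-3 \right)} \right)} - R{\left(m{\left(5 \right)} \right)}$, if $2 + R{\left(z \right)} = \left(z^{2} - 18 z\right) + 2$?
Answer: $\frac{723}{8} \approx 90.375$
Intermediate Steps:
$m{\left(u \right)} = 4 + u$
$C{\left(g \right)} = - \frac{3}{4} + \frac{g^{2}}{8}$ ($C{\left(g \right)} = - \frac{1}{4} + \frac{-4 + g g}{8} = - \frac{1}{4} + \frac{-4 + g^{2}}{8} = - \frac{1}{4} + \left(- \frac{1}{2} + \frac{g^{2}}{8}\right) = - \frac{3}{4} + \frac{g^{2}}{8}$)
$R{\left(z \right)} = z^{2} - 18 z$ ($R{\left(z \right)} = -2 + \left(\left(z^{2} - 18 z\right) + 2\right) = -2 + \left(2 + z^{2} - 18 z\right) = z^{2} - 18 z$)
$C{\left(q{\left(-3 \right)} \right)} - R{\left(m{\left(5 \right)} \right)} = \left(- \frac{3}{4} + \frac{\left(\left(-3\right)^{2}\right)^{2}}{8}\right) - \left(4 + 5\right) \left(-18 + \left(4 + 5\right)\right) = \left(- \frac{3}{4} + \frac{9^{2}}{8}\right) - 9 \left(-18 + 9\right) = \left(- \frac{3}{4} + \frac{1}{8} \cdot 81\right) - 9 \left(-9\right) = \left(- \frac{3}{4} + \frac{81}{8}\right) - -81 = \frac{75}{8} + 81 = \frac{723}{8}$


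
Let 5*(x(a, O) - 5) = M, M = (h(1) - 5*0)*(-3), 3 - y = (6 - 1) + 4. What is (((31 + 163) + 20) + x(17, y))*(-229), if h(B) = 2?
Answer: -249381/5 ≈ -49876.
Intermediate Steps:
y = -6 (y = 3 - ((6 - 1) + 4) = 3 - (5 + 4) = 3 - 1*9 = 3 - 9 = -6)
M = -6 (M = (2 - 5*0)*(-3) = (2 + 0)*(-3) = 2*(-3) = -6)
x(a, O) = 19/5 (x(a, O) = 5 + (⅕)*(-6) = 5 - 6/5 = 19/5)
(((31 + 163) + 20) + x(17, y))*(-229) = (((31 + 163) + 20) + 19/5)*(-229) = ((194 + 20) + 19/5)*(-229) = (214 + 19/5)*(-229) = (1089/5)*(-229) = -249381/5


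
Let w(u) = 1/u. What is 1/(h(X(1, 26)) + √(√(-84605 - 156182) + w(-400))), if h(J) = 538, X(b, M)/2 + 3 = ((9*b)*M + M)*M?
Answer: 1/(538 + √(-1/400 + 19*I*√667)) ≈ 0.0018047 - 5.1057e-5*I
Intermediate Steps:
X(b, M) = -6 + 2*M*(M + 9*M*b) (X(b, M) = -6 + 2*(((9*b)*M + M)*M) = -6 + 2*((9*M*b + M)*M) = -6 + 2*((M + 9*M*b)*M) = -6 + 2*(M*(M + 9*M*b)) = -6 + 2*M*(M + 9*M*b))
1/(h(X(1, 26)) + √(√(-84605 - 156182) + w(-400))) = 1/(538 + √(√(-84605 - 156182) + 1/(-400))) = 1/(538 + √(√(-240787) - 1/400)) = 1/(538 + √(19*I*√667 - 1/400)) = 1/(538 + √(-1/400 + 19*I*√667))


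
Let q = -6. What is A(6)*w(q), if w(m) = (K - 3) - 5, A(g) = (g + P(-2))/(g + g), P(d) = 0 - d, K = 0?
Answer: -16/3 ≈ -5.3333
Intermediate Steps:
P(d) = -d
A(g) = (2 + g)/(2*g) (A(g) = (g - 1*(-2))/(g + g) = (g + 2)/((2*g)) = (2 + g)*(1/(2*g)) = (2 + g)/(2*g))
w(m) = -8 (w(m) = (0 - 3) - 5 = -3 - 5 = -8)
A(6)*w(q) = ((1/2)*(2 + 6)/6)*(-8) = ((1/2)*(1/6)*8)*(-8) = (2/3)*(-8) = -16/3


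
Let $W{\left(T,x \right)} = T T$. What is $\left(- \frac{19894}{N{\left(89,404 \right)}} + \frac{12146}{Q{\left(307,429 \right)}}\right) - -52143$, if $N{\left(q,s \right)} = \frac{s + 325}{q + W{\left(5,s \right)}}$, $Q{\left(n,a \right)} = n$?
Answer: $\frac{3660788017}{74601} \approx 49072.0$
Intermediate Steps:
$W{\left(T,x \right)} = T^{2}$
$N{\left(q,s \right)} = \frac{325 + s}{25 + q}$ ($N{\left(q,s \right)} = \frac{s + 325}{q + 5^{2}} = \frac{325 + s}{q + 25} = \frac{325 + s}{25 + q}$)
$\left(- \frac{19894}{N{\left(89,404 \right)}} + \frac{12146}{Q{\left(307,429 \right)}}\right) - -52143 = \left(- \frac{19894}{\frac{1}{25 + 89} \left(325 + 404\right)} + \frac{12146}{307}\right) - -52143 = \left(- \frac{19894}{\frac{1}{114} \cdot 729} + 12146 \cdot \frac{1}{307}\right) + 52143 = \left(- \frac{19894}{\frac{1}{114} \cdot 729} + \frac{12146}{307}\right) + 52143 = \left(- \frac{19894}{\frac{243}{38}} + \frac{12146}{307}\right) + 52143 = \left(\left(-19894\right) \frac{38}{243} + \frac{12146}{307}\right) + 52143 = \left(- \frac{755972}{243} + \frac{12146}{307}\right) + 52143 = - \frac{229131926}{74601} + 52143 = \frac{3660788017}{74601}$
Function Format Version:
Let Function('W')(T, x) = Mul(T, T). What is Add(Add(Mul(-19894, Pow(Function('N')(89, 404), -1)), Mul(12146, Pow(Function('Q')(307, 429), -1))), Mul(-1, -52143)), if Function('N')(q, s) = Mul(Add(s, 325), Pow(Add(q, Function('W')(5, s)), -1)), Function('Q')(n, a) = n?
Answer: Rational(3660788017, 74601) ≈ 49072.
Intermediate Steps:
Function('W')(T, x) = Pow(T, 2)
Function('N')(q, s) = Mul(Pow(Add(25, q), -1), Add(325, s)) (Function('N')(q, s) = Mul(Add(s, 325), Pow(Add(q, Pow(5, 2)), -1)) = Mul(Add(325, s), Pow(Add(q, 25), -1)) = Mul(Add(325, s), Pow(Add(25, q), -1)) = Mul(Pow(Add(25, q), -1), Add(325, s)))
Add(Add(Mul(-19894, Pow(Function('N')(89, 404), -1)), Mul(12146, Pow(Function('Q')(307, 429), -1))), Mul(-1, -52143)) = Add(Add(Mul(-19894, Pow(Mul(Pow(Add(25, 89), -1), Add(325, 404)), -1)), Mul(12146, Pow(307, -1))), Mul(-1, -52143)) = Add(Add(Mul(-19894, Pow(Mul(Pow(114, -1), 729), -1)), Mul(12146, Rational(1, 307))), 52143) = Add(Add(Mul(-19894, Pow(Mul(Rational(1, 114), 729), -1)), Rational(12146, 307)), 52143) = Add(Add(Mul(-19894, Pow(Rational(243, 38), -1)), Rational(12146, 307)), 52143) = Add(Add(Mul(-19894, Rational(38, 243)), Rational(12146, 307)), 52143) = Add(Add(Rational(-755972, 243), Rational(12146, 307)), 52143) = Add(Rational(-229131926, 74601), 52143) = Rational(3660788017, 74601)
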